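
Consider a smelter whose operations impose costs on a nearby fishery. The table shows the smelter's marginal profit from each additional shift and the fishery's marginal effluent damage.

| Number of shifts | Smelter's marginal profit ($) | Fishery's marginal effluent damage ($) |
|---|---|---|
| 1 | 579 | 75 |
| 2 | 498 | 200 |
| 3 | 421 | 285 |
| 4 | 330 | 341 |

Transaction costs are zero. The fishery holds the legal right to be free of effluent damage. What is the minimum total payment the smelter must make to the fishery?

$560

Efficient level: marginal profit ≥ marginal effluent damage through level 3, so k* = 3.
With the fishery holding the right, the smelter must at least compensate total damage at k*: 75 + 200 + 285 = 560.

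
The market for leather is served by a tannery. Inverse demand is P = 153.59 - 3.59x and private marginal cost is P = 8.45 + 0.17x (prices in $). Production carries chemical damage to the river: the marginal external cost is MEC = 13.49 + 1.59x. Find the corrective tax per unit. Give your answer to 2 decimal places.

Social marginal cost = private MC + MEC = 21.94 + 1.76x.
Set SMC = demand: 21.94 + 1.76x = 153.59 - 3.59x → x* = 24.6075.
The Pigouvian tax equals MEC at x*: 13.49 + 1.59×24.6075 = 52.6159.

tax = $52.62 per unit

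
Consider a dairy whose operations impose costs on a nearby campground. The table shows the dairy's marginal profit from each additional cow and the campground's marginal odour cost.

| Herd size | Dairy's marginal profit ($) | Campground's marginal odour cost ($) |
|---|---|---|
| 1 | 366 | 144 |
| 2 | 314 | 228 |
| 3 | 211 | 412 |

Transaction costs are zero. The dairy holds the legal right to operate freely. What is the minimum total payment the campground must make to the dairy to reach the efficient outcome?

$211

Left alone the dairy would choose level 3 (marginal profit stays positive).
Efficient level: k* = 2 (marginal profit ≥ marginal odour cost through 2).
The campground must at least cover the dairy's forgone profit from cutting 3→2: 211 = 211.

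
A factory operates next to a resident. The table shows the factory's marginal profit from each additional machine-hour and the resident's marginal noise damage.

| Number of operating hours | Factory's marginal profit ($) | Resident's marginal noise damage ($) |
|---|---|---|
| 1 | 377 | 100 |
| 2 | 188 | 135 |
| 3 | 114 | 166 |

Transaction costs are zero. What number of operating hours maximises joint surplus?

Bargaining reaches the level where marginal profit last exceeds marginal noise damage.
That holds through level 2 (188 ≥ 135) but not at 3 (114 < 166).

2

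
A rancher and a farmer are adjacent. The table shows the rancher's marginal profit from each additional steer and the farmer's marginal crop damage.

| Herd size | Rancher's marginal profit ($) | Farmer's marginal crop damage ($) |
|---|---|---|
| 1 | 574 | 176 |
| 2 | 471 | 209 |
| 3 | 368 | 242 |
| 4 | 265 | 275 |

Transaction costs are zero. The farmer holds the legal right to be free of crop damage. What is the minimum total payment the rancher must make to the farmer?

$627

Efficient level: marginal profit ≥ marginal crop damage through level 3, so k* = 3.
With the farmer holding the right, the rancher must at least compensate total damage at k*: 176 + 209 + 242 = 627.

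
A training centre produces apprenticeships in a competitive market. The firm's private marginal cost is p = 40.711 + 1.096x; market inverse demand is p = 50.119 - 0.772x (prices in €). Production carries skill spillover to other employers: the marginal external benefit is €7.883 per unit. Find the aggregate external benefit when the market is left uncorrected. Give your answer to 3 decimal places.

€39.702

Market equilibrium (private): 40.711 + 1.096x = 50.119 - 0.772x → x_m = 5.0364.
Total external benefit = MEB × x_m = 7.883 × 5.0364 = 39.7019.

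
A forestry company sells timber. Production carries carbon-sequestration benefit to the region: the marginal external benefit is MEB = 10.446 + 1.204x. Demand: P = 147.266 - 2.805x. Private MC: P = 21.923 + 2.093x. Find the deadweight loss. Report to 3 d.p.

Market equilibrium (private): 21.923 + 2.093x = 147.266 - 2.805x → x_m = 25.5906.
Social marginal cost = private MC − MEB = 11.477 + 0.889x.
Set SMC = demand: 11.477 + 0.889x = 147.266 - 2.805x → x* = 36.7593.
Height of the DWL triangle at x_m is demand(x_m) − SMC(x_m) = MEB(x_m) = 41.2571.
DWL = ½ × 11.1687 × 41.2571 = 230.3941.

DWL = 230.394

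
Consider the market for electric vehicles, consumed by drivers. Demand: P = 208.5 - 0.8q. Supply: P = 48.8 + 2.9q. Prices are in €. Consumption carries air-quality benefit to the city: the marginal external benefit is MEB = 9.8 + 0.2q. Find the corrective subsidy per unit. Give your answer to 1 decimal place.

Social marginal benefit = demand + MEB = 218.3 - 0.6q.
Set SMB = MC: 218.3 - 0.6q = 48.8 + 2.9q → q* = 48.4286.
The Pigouvian subsidy equals MEB at q*: 9.8 + 0.2×48.4286 = 19.4857.

subsidy = €19.5 per unit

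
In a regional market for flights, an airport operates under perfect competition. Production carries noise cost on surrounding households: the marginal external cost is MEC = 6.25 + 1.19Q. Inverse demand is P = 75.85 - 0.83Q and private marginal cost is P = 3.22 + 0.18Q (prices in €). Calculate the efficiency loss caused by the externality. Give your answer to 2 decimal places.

Market equilibrium (private): 3.22 + 0.18Q = 75.85 - 0.83Q → Q_m = 71.9109.
Social marginal cost = private MC + MEC = 9.47 + 1.37Q.
Set SMC = demand: 9.47 + 1.37Q = 75.85 - 0.83Q → Q* = 30.1727.
The welfare-loss triangle has base |Q_m − Q*| and height MEC(Q_m) (the vertical gap between SMC and demand is zero at Q* and MEC at Q_m).
DWL = ½ × 41.7382 × 91.8240 = 1916.2842.

DWL = €1916.28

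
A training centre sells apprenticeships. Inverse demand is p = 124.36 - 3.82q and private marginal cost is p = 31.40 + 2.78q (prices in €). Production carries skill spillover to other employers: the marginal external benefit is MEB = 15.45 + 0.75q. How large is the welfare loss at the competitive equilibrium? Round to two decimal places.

DWL = €57.84

Market equilibrium (private): 31.40 + 2.78q = 124.36 - 3.82q → q_m = 14.0848.
Social marginal cost = private MC − MEB = 15.95 + 2.03q.
Set SMC = demand: 15.95 + 2.03q = 124.36 - 3.82q → q* = 18.5316.
The welfare-loss triangle has base |q_m − q*| and height MEB(q_m) (the vertical gap between SMC and demand is zero at q* and MEB at q_m).
DWL = ½ × 4.4468 × 26.0136 = 57.8386.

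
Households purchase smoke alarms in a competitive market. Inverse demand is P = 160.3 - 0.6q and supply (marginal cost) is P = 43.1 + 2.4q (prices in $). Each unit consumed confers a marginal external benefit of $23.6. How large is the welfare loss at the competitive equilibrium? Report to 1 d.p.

DWL = $92.8

Market equilibrium (private): 43.1 + 2.4q = 160.3 - 0.6q → q_m = 39.0667.
Social marginal benefit = demand + MEB = 183.9 - 0.6q.
Set SMB = MC: 183.9 - 0.6q = 43.1 + 2.4q → q* = 46.9333.
Height of the DWL triangle at q_m is SMB(q_m) − MC(q_m) = MEB(q_m) = 23.6000.
DWL = ½ × 7.8666 × 23.6000 = 92.8259.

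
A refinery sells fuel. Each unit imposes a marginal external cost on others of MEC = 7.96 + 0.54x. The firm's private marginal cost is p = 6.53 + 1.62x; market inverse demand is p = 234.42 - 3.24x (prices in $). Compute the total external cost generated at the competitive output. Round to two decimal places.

Market equilibrium (private): 6.53 + 1.62x = 234.42 - 3.24x → x_m = 46.8909.
Total external cost = ∫₀^{x_m} (7.96 + 0.54x) dx = 7.96×46.8909 + ½×0.54×46.8909² = 966.9158.

$966.92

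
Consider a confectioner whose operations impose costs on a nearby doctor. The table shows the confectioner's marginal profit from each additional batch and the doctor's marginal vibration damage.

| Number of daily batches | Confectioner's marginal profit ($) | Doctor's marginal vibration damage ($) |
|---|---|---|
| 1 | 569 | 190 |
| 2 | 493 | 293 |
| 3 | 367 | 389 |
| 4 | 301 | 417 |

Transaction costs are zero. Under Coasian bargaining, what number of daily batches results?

Bargaining reaches the level where marginal profit last exceeds marginal vibration damage.
That holds through level 2 (493 ≥ 293) but not at 3 (367 < 389).

2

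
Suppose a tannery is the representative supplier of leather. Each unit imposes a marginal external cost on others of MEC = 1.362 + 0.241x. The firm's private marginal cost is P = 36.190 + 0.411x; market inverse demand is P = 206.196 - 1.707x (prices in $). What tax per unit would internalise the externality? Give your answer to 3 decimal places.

tax = $18.591 per unit

Social marginal cost = private MC + MEC = 37.552 + 0.652x.
Set SMC = demand: 37.552 + 0.652x = 206.196 - 1.707x → x* = 71.4896.
The Pigouvian tax equals MEC at x*: 1.362 + 0.241×71.4896 = 18.5910.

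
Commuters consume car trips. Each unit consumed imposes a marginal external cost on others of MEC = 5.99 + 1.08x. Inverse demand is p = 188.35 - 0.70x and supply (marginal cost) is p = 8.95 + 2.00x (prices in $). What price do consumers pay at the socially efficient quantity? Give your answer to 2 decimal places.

Social marginal benefit = demand − MEC = 182.36 - 1.78x.
Set SMB = MC: 182.36 - 1.78x = 8.95 + 2.00x → x* = 45.8757.
Consumer price on the demand curve at x*: 188.35 − 0.70×45.8757 = 156.2370.

P = $156.24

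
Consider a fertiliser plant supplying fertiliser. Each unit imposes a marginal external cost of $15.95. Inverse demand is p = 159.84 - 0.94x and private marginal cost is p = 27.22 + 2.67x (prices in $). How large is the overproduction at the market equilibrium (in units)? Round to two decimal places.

Market equilibrium (private): 27.22 + 2.67x = 159.84 - 0.94x → x_m = 36.7368.
Social marginal cost = private MC + MEC = 43.17 + 2.67x.
Set SMC = demand: 43.17 + 2.67x = 159.84 - 0.94x → x* = 32.3186.
Gap = |36.7368 − 32.3186| = 4.4182.

4.42 units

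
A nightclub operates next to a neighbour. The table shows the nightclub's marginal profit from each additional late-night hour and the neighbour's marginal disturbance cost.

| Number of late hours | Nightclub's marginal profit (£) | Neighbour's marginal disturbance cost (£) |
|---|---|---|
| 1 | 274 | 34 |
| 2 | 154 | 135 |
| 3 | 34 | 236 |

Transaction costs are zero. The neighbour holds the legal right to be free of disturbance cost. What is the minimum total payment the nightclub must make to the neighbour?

Efficient level: marginal profit ≥ marginal disturbance cost through level 2, so k* = 2.
With the neighbour holding the right, the nightclub must at least compensate total damage at k*: 34 + 135 = 169.

£169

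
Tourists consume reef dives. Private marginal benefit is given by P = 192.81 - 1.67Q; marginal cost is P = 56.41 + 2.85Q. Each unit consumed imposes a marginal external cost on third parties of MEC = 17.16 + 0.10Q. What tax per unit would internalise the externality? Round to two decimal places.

tax = 19.74 per unit

Social marginal benefit = demand − MEC = 175.65 - 1.77Q.
Set SMB = MC: 175.65 - 1.77Q = 56.41 + 2.85Q → Q* = 25.8095.
The Pigouvian tax equals MEC at Q*: 17.16 + 0.10×25.8095 = 19.7410.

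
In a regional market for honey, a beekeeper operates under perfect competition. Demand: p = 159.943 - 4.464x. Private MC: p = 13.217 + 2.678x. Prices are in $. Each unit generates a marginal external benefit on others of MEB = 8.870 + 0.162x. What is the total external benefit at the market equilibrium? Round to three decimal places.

Market equilibrium (private): 13.217 + 2.678x = 159.943 - 4.464x → x_m = 20.5441.
Total external benefit = ∫₀^{x_m} (8.870 + 0.162x) dx = 8.870×20.5441 + ½×0.162×20.5441² = 216.4130.

$216.413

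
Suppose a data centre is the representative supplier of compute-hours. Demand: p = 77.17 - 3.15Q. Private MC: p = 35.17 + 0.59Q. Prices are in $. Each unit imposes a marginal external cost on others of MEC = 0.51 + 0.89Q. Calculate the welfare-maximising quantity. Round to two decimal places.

Social marginal cost = private MC + MEC = 35.68 + 1.48Q.
Set SMC = demand: 35.68 + 1.48Q = 77.17 - 3.15Q → Q* = 8.9611.

Q* = 8.96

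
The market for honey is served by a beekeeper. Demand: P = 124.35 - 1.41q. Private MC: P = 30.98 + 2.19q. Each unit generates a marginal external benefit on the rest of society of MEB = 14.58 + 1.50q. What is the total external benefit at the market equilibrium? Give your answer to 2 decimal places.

882.66

Market equilibrium (private): 30.98 + 2.19q = 124.35 - 1.41q → q_m = 25.9361.
Total external benefit = ∫₀^{q_m} (14.58 + 1.50q) dq = 14.58×25.9361 + ½×1.50×25.9361² = 882.6593.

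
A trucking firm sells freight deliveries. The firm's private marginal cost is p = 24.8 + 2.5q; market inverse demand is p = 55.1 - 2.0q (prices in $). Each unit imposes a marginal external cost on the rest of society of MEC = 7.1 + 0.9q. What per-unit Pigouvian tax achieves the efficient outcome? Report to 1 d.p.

tax = $11.0 per unit

Social marginal cost = private MC + MEC = 31.9 + 3.4q.
Set SMC = demand: 31.9 + 3.4q = 55.1 - 2.0q → q* = 4.2963.
The Pigouvian tax equals MEC at q*: 7.1 + 0.9×4.2963 = 10.9667.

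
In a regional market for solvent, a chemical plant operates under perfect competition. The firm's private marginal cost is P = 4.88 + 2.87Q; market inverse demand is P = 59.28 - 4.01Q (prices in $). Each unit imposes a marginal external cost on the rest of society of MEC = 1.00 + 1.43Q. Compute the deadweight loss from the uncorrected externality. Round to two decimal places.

Market equilibrium (private): 4.88 + 2.87Q = 59.28 - 4.01Q → Q_m = 7.9070.
Social marginal cost = private MC + MEC = 5.88 + 4.30Q.
Set SMC = demand: 5.88 + 4.30Q = 59.28 - 4.01Q → Q* = 6.4260.
Height of the DWL triangle at Q_m is SMC(Q_m) − demand(Q_m) = MEC(Q_m) = 12.3070.
DWL = ½ × 1.4810 × 12.3070 = 9.1133.

DWL = $9.11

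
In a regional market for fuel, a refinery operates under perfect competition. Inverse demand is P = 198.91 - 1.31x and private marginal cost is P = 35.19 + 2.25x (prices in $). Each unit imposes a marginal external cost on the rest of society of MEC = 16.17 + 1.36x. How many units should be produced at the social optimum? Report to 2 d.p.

Social marginal cost = private MC + MEC = 51.36 + 3.61x.
Set SMC = demand: 51.36 + 3.61x = 198.91 - 1.31x → x* = 29.9898.

x* = 29.99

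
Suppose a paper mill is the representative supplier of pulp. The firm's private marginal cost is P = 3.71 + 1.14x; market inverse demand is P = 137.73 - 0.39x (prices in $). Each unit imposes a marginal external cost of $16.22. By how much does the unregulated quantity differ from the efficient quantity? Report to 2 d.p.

10.60 units

Market equilibrium (private): 3.71 + 1.14x = 137.73 - 0.39x → x_m = 87.5948.
Social marginal cost = private MC + MEC = 19.93 + 1.14x.
Set SMC = demand: 19.93 + 1.14x = 137.73 - 0.39x → x* = 76.9935.
Gap = |87.5948 − 76.9935| = 10.6013.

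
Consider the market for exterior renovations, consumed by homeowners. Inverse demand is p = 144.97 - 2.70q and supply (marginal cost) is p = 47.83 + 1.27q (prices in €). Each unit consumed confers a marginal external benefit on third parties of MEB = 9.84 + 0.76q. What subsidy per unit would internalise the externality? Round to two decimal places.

Social marginal benefit = demand + MEB = 154.81 - 1.94q.
Set SMB = MC: 154.81 - 1.94q = 47.83 + 1.27q → q* = 33.3271.
The Pigouvian subsidy equals MEB at q*: 9.84 + 0.76×33.3271 = 35.1686.

subsidy = €35.17 per unit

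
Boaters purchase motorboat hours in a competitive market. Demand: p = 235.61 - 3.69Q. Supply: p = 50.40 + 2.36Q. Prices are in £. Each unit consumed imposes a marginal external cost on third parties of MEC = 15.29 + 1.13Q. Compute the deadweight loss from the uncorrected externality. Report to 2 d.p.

DWL = £173.28

Market equilibrium (private): 50.40 + 2.36Q = 235.61 - 3.69Q → Q_m = 30.6132.
Social marginal benefit = demand − MEC = 220.32 - 4.82Q.
Set SMB = MC: 220.32 - 4.82Q = 50.40 + 2.36Q → Q* = 23.6657.
The welfare-loss triangle has base |Q_m − Q*| and height MEC(Q_m) (the vertical gap between SMB and MC is zero at Q* and MEC at Q_m).
DWL = ½ × 6.9475 × 49.8829 = 173.2807.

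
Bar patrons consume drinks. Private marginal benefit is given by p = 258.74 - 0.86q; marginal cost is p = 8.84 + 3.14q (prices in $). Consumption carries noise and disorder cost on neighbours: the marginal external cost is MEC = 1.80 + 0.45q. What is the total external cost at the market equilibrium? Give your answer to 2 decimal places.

$990.66

Market equilibrium (private): 8.84 + 3.14q = 258.74 - 0.86q → q_m = 62.4750.
Total external cost = ∫₀^{q_m} (1.80 + 0.45q) dq = 1.80×62.4750 + ½×0.45×62.4750² = 990.6583.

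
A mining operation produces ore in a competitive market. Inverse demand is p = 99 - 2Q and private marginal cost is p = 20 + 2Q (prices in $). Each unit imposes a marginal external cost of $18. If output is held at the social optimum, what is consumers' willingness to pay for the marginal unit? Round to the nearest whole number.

Social marginal cost = private MC + MEC = 38 + 2Q.
Set SMC = demand: 38 + 2Q = 99 - 2Q → Q* = 15.2500.
Consumer price on the demand curve at Q*: 99 − 2×15.2500 = 68.5000.

P = $69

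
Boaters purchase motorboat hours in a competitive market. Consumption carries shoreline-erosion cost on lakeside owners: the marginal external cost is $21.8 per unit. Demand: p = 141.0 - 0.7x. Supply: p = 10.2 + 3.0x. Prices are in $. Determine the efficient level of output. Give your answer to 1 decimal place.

x* = 29.5

Social marginal benefit = demand − MEC = 119.2 - 0.7x.
Set SMB = MC: 119.2 - 0.7x = 10.2 + 3.0x → x* = 29.4595.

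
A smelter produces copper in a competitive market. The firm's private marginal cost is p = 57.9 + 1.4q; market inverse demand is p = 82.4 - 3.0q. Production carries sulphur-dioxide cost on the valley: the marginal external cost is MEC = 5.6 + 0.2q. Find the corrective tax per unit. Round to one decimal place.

tax = 6.4 per unit

Social marginal cost = private MC + MEC = 63.5 + 1.6q.
Set SMC = demand: 63.5 + 1.6q = 82.4 - 3.0q → q* = 4.1087.
The Pigouvian tax equals MEC at q*: 5.6 + 0.2×4.1087 = 6.4217.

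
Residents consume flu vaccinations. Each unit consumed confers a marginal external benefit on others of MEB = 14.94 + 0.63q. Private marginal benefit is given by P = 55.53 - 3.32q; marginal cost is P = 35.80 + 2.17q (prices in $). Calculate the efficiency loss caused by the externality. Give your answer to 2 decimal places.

Market equilibrium (private): 35.80 + 2.17q = 55.53 - 3.32q → q_m = 3.5938.
Social marginal benefit = demand + MEB = 70.47 - 2.69q.
Set SMB = MC: 70.47 - 2.69q = 35.80 + 2.17q → q* = 7.1337.
The welfare-loss triangle has base |q_m − q*| and height MEB(q_m) (the vertical gap between SMB and MC is zero at q* and MEB at q_m).
DWL = ½ × 3.5399 × 17.2041 = 30.4504.

DWL = $30.45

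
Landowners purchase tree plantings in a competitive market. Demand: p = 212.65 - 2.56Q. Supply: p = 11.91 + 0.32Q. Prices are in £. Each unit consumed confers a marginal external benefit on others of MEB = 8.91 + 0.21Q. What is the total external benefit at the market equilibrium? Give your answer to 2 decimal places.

Market equilibrium (private): 11.91 + 0.32Q = 212.65 - 2.56Q → Q_m = 69.7014.
Total external benefit = ∫₀^{Q_m} (8.91 + 0.21Q) dQ = 8.91×69.7014 + ½×0.21×69.7014² = 1131.1594.

£1131.16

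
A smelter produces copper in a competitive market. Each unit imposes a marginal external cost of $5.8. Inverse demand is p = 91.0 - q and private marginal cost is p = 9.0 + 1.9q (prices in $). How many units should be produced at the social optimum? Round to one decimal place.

Social marginal cost = private MC + MEC = 14.8 + 1.9q.
Set SMC = demand: 14.8 + 1.9q = 91.0 - q → q* = 26.2759.

q* = 26.3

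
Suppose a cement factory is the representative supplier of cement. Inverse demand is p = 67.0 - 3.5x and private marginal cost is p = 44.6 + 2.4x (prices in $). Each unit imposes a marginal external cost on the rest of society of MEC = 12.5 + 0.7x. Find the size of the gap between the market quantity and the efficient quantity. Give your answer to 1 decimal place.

2.3 units

Market equilibrium (private): 44.6 + 2.4x = 67.0 - 3.5x → x_m = 3.7966.
Social marginal cost = private MC + MEC = 57.1 + 3.1x.
Set SMC = demand: 57.1 + 3.1x = 67.0 - 3.5x → x* = 1.5000.
Gap = |3.7966 − 1.5000| = 2.2966.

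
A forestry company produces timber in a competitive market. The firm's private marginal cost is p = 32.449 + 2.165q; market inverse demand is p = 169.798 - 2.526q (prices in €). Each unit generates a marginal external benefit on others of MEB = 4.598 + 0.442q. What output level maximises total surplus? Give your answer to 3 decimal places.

q* = 33.407

Social marginal cost = private MC − MEB = 27.851 + 1.723q.
Set SMC = demand: 27.851 + 1.723q = 169.798 - 2.526q → q* = 33.4072.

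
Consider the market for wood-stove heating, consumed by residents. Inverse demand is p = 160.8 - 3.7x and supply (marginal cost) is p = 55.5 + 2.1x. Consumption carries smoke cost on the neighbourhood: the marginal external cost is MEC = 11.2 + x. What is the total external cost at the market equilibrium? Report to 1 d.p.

Market equilibrium (private): 55.5 + 2.1x = 160.8 - 3.7x → x_m = 18.1552.
Total external cost = ∫₀^{x_m} (11.2 + 1.0x) dx = 11.2×18.1552 + ½×1.0×18.1552² = 368.1439.

368.1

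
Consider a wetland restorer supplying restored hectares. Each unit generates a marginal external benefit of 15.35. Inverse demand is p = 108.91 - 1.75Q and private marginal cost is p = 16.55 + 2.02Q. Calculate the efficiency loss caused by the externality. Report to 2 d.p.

DWL = 31.25

Market equilibrium (private): 16.55 + 2.02Q = 108.91 - 1.75Q → Q_m = 24.4987.
Social marginal cost = private MC − MEB = 1.20 + 2.02Q.
Set SMC = demand: 1.20 + 2.02Q = 108.91 - 1.75Q → Q* = 28.5703.
Between Q* and Q_m the wedge demand − SMC runs linearly from 0 to MEB(Q_m), so the loss is a triangle.
DWL = ½ × 4.0716 × 15.3500 = 31.2495.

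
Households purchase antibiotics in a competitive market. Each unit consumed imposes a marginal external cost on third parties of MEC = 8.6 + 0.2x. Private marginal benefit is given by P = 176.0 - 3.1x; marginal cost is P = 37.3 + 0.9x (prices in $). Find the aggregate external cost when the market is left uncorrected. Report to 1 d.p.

$418.4

Market equilibrium (private): 37.3 + 0.9x = 176.0 - 3.1x → x_m = 34.6750.
Total external cost = ∫₀^{x_m} (8.6 + 0.2x) dx = 8.6×34.6750 + ½×0.2×34.6750² = 418.4406.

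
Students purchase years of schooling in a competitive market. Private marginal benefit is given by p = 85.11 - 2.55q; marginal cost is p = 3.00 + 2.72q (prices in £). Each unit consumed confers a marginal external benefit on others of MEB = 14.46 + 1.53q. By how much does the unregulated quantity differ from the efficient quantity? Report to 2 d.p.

Market equilibrium (private): 3.00 + 2.72q = 85.11 - 2.55q → q_m = 15.5806.
Social marginal benefit = demand + MEB = 99.57 - 1.02q.
Set SMB = MC: 99.57 - 1.02q = 3.00 + 2.72q → q* = 25.8209.
Gap = |15.5806 − 25.8209| = 10.2403.

10.24 units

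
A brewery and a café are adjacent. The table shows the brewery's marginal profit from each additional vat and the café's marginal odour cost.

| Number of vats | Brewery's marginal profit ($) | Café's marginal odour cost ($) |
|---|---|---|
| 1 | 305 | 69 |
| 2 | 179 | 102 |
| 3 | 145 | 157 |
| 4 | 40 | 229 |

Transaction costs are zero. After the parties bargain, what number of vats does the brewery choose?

2

Bargaining reaches the level where marginal profit last exceeds marginal odour cost.
That holds through level 2 (179 ≥ 102) but not at 3 (145 < 157).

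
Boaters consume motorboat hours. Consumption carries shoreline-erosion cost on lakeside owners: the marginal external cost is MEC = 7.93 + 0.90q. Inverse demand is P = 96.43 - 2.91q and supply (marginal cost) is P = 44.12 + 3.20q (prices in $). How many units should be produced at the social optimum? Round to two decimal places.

q* = 6.33

Social marginal benefit = demand − MEC = 88.50 - 3.81q.
Set SMB = MC: 88.50 - 3.81q = 44.12 + 3.20q → q* = 6.3310.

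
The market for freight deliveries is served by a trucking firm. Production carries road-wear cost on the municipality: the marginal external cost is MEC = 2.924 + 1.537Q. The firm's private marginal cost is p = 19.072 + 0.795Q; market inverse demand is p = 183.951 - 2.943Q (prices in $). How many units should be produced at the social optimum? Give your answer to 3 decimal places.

Q* = 30.702

Social marginal cost = private MC + MEC = 21.996 + 2.332Q.
Set SMC = demand: 21.996 + 2.332Q = 183.951 - 2.943Q → Q* = 30.7024.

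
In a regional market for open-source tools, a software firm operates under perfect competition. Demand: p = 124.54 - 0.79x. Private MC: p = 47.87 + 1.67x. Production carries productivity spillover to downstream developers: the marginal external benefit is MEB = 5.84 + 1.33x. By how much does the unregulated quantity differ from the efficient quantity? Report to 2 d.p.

41.85 units

Market equilibrium (private): 47.87 + 1.67x = 124.54 - 0.79x → x_m = 31.1667.
Social marginal cost = private MC − MEB = 42.03 + 0.34x.
Set SMC = demand: 42.03 + 0.34x = 124.54 - 0.79x → x* = 73.0177.
Gap = |31.1667 − 73.0177| = 41.8510.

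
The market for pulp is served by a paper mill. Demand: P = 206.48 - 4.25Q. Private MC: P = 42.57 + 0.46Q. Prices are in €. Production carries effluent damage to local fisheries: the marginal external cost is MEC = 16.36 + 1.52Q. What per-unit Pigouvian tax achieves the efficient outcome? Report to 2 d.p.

tax = €52.36 per unit

Social marginal cost = private MC + MEC = 58.93 + 1.98Q.
Set SMC = demand: 58.93 + 1.98Q = 206.48 - 4.25Q → Q* = 23.6838.
The Pigouvian tax equals MEC at Q*: 16.36 + 1.52×23.6838 = 52.3594.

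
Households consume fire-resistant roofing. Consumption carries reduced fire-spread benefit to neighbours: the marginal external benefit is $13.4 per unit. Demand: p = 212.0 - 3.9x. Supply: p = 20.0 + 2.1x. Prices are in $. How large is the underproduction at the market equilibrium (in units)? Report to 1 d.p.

Market equilibrium (private): 20.0 + 2.1x = 212.0 - 3.9x → x_m = 32.0000.
Social marginal benefit = demand + MEB = 225.4 - 3.9x.
Set SMB = MC: 225.4 - 3.9x = 20.0 + 2.1x → x* = 34.2333.
Gap = |32.0000 − 34.2333| = 2.2333.

2.2 units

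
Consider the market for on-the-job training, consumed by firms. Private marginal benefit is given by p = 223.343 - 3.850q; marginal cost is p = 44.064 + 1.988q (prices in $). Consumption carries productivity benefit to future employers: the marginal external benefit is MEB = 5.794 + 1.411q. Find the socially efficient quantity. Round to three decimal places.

q* = 41.806

Social marginal benefit = demand + MEB = 229.137 - 2.439q.
Set SMB = MC: 229.137 - 2.439q = 44.064 + 1.988q → q* = 41.8055.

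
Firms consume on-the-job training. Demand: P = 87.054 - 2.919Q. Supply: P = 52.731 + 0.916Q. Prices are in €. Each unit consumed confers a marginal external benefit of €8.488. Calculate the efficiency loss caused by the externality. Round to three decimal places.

DWL = €9.393

Market equilibrium (private): 52.731 + 0.916Q = 87.054 - 2.919Q → Q_m = 8.9499.
Social marginal benefit = demand + MEB = 95.542 - 2.919Q.
Set SMB = MC: 95.542 - 2.919Q = 52.731 + 0.916Q → Q* = 11.1632.
Height of the DWL triangle at Q_m is SMB(Q_m) − MC(Q_m) = MEB(Q_m) = 8.4880.
DWL = ½ × 2.2133 × 8.4880 = 9.3932.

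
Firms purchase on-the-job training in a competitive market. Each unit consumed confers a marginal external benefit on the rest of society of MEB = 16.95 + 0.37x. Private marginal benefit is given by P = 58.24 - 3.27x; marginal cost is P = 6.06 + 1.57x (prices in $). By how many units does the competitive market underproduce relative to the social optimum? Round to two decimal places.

4.68 units

Market equilibrium (private): 6.06 + 1.57x = 58.24 - 3.27x → x_m = 10.7810.
Social marginal benefit = demand + MEB = 75.19 - 2.90x.
Set SMB = MC: 75.19 - 2.90x = 6.06 + 1.57x → x* = 15.4653.
Gap = |10.7810 − 15.4653| = 4.6843.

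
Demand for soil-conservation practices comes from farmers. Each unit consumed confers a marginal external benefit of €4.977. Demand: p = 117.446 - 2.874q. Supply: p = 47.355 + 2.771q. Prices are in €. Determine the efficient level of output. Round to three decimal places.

Social marginal benefit = demand + MEB = 122.423 - 2.874q.
Set SMB = MC: 122.423 - 2.874q = 47.355 + 2.771q → q* = 13.2981.

q* = 13.298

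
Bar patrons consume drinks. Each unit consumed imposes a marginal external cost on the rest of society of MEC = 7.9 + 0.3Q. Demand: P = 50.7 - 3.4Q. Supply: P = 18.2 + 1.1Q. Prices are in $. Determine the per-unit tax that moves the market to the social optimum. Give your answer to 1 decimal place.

tax = $9.4 per unit

Social marginal benefit = demand − MEC = 42.8 - 3.7Q.
Set SMB = MC: 42.8 - 3.7Q = 18.2 + 1.1Q → Q* = 5.1250.
The Pigouvian tax equals MEC at Q*: 7.9 + 0.3×5.1250 = 9.4375.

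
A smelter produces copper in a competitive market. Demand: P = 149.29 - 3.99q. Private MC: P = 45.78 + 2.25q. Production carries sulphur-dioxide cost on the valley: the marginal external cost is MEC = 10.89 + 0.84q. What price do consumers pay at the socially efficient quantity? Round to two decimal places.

Social marginal cost = private MC + MEC = 56.67 + 3.09q.
Set SMC = demand: 56.67 + 3.09q = 149.29 - 3.99q → q* = 13.0819.
Consumer price on the demand curve at q*: 149.29 − 3.99×13.0819 = 97.0932.

P = 97.09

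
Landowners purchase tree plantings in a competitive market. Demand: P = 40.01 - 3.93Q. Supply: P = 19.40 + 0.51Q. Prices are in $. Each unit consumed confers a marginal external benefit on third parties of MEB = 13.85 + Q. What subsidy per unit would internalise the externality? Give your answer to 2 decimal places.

Social marginal benefit = demand + MEB = 53.86 - 2.93Q.
Set SMB = MC: 53.86 - 2.93Q = 19.40 + 0.51Q → Q* = 10.0174.
The Pigouvian subsidy equals MEB at Q*: 13.85 + 1.00×10.0174 = 23.8674.

subsidy = $23.87 per unit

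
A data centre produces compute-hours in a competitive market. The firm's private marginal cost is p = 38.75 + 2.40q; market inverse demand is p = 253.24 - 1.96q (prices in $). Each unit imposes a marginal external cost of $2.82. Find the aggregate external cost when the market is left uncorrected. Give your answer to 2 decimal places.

Market equilibrium (private): 38.75 + 2.40q = 253.24 - 1.96q → q_m = 49.1950.
Total external cost = MEC × q_m = 2.82 × 49.1950 = 138.7299.

$138.73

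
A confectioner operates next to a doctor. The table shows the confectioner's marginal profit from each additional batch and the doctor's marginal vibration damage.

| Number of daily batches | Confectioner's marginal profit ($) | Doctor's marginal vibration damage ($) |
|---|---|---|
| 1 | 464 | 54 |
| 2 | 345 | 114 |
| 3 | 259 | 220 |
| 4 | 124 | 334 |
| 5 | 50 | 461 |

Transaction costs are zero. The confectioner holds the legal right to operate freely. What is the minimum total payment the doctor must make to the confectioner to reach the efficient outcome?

Left alone the confectioner would choose level 5 (marginal profit stays positive).
Efficient level: k* = 3 (marginal profit ≥ marginal vibration damage through 3).
The doctor must at least cover the confectioner's forgone profit from cutting 5→3: 124 + 50 = 174.

$174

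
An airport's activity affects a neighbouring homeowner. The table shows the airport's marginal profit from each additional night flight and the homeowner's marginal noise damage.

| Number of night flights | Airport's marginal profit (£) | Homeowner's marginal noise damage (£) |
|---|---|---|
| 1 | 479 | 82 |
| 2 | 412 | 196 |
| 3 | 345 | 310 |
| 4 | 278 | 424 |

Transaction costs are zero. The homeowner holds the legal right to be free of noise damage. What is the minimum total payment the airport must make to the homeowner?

Efficient level: marginal profit ≥ marginal noise damage through level 3, so k* = 3.
With the homeowner holding the right, the airport must at least compensate total damage at k*: 82 + 196 + 310 = 588.

£588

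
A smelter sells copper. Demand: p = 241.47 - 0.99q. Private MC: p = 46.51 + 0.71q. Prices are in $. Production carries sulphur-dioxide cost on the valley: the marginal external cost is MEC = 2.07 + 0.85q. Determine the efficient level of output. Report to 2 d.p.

Social marginal cost = private MC + MEC = 48.58 + 1.56q.
Set SMC = demand: 48.58 + 1.56q = 241.47 - 0.99q → q* = 75.6431.

q* = 75.64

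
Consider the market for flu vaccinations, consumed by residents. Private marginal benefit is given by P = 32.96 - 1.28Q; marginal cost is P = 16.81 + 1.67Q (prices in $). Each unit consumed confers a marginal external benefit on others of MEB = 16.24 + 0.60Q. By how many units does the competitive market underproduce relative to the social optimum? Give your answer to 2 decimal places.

Market equilibrium (private): 16.81 + 1.67Q = 32.96 - 1.28Q → Q_m = 5.4746.
Social marginal benefit = demand + MEB = 49.20 - 0.68Q.
Set SMB = MC: 49.20 - 0.68Q = 16.81 + 1.67Q → Q* = 13.7830.
Gap = |5.4746 − 13.7830| = 8.3084.

8.31 units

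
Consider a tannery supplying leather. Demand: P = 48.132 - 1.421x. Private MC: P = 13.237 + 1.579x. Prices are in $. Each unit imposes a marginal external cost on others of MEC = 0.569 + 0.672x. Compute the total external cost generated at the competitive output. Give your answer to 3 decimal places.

Market equilibrium (private): 13.237 + 1.579x = 48.132 - 1.421x → x_m = 11.6317.
Total external cost = ∫₀^{x_m} (0.569 + 0.672x) dx = 0.569×11.6317 + ½×0.672×11.6317² = 52.0780.

$52.078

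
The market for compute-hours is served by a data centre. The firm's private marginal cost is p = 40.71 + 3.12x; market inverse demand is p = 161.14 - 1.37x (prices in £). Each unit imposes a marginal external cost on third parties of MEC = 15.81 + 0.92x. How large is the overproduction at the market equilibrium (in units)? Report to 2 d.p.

7.48 units

Market equilibrium (private): 40.71 + 3.12x = 161.14 - 1.37x → x_m = 26.8218.
Social marginal cost = private MC + MEC = 56.52 + 4.04x.
Set SMC = demand: 56.52 + 4.04x = 161.14 - 1.37x → x* = 19.3383.
Gap = |26.8218 − 19.3383| = 7.4835.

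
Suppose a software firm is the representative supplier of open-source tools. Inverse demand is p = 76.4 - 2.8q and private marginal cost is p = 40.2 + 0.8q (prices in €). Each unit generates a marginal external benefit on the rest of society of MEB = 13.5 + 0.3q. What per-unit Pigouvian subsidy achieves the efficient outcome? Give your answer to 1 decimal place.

Social marginal cost = private MC − MEB = 26.7 + 0.5q.
Set SMC = demand: 26.7 + 0.5q = 76.4 - 2.8q → q* = 15.0606.
The Pigouvian subsidy equals MEB at q*: 13.5 + 0.3×15.0606 = 18.0182.

subsidy = €18.0 per unit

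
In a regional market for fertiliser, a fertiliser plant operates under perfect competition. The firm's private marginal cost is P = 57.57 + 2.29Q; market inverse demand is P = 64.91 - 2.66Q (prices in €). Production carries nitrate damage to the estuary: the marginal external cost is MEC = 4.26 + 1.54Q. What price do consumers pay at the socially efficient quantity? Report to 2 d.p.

Social marginal cost = private MC + MEC = 61.83 + 3.83Q.
Set SMC = demand: 61.83 + 3.83Q = 64.91 - 2.66Q → Q* = 0.4746.
Consumer price on the demand curve at Q*: 64.91 − 2.66×0.4746 = 63.6476.

P = €63.65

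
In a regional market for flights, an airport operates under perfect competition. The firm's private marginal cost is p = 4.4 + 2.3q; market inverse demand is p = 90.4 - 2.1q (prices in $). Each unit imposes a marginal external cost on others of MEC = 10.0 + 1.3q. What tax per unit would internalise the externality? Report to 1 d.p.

tax = $27.3 per unit

Social marginal cost = private MC + MEC = 14.4 + 3.6q.
Set SMC = demand: 14.4 + 3.6q = 90.4 - 2.1q → q* = 13.3333.
The Pigouvian tax equals MEC at q*: 10.0 + 1.3×13.3333 = 27.3333.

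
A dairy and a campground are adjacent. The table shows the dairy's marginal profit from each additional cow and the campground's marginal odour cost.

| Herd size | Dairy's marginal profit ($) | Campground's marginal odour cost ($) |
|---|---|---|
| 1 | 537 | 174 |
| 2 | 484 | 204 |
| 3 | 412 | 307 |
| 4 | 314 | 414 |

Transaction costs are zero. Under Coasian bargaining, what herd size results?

Bargaining reaches the level where marginal profit last exceeds marginal odour cost.
That holds through level 3 (412 ≥ 307) but not at 4 (314 < 414).

3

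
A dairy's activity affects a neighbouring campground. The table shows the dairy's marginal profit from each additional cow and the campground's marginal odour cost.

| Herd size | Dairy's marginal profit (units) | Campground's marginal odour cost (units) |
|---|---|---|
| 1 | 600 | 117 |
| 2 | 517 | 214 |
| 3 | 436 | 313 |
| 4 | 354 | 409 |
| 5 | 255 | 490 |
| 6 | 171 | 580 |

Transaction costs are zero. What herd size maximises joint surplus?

Bargaining reaches the level where marginal profit last exceeds marginal odour cost.
That holds through level 3 (436 ≥ 313) but not at 4 (354 < 409).

3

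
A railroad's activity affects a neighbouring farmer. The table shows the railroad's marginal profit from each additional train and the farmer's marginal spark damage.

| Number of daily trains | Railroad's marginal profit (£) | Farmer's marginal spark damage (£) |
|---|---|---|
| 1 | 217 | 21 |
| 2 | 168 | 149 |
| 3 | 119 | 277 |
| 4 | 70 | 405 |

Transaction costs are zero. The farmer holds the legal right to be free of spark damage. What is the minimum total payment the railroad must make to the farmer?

£170

Efficient level: marginal profit ≥ marginal spark damage through level 2, so k* = 2.
With the farmer holding the right, the railroad must at least compensate total damage at k*: 21 + 149 = 170.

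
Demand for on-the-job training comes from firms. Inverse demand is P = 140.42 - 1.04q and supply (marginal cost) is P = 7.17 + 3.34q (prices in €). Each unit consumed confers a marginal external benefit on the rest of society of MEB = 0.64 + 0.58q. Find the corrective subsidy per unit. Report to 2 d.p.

subsidy = €21.08 per unit

Social marginal benefit = demand + MEB = 141.06 - 0.46q.
Set SMB = MC: 141.06 - 0.46q = 7.17 + 3.34q → q* = 35.2342.
The Pigouvian subsidy equals MEB at q*: 0.64 + 0.58×35.2342 = 21.0758.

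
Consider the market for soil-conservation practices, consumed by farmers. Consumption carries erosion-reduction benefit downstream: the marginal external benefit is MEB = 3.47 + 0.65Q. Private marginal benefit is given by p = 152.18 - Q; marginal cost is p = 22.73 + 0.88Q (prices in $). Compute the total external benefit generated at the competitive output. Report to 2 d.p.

$1779.82

Market equilibrium (private): 22.73 + 0.88Q = 152.18 - Q → Q_m = 68.8564.
Total external benefit = ∫₀^{Q_m} (3.47 + 0.65Q) dQ = 3.47×68.8564 + ½×0.65×68.8564² = 1779.8229.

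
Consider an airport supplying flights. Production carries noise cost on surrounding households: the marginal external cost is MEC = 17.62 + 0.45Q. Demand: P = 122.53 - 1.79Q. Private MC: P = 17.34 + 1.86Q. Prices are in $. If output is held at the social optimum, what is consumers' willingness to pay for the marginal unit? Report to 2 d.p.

P = $84.30

Social marginal cost = private MC + MEC = 34.96 + 2.31Q.
Set SMC = demand: 34.96 + 2.31Q = 122.53 - 1.79Q → Q* = 21.3585.
Consumer price on the demand curve at Q*: 122.53 − 1.79×21.3585 = 84.2983.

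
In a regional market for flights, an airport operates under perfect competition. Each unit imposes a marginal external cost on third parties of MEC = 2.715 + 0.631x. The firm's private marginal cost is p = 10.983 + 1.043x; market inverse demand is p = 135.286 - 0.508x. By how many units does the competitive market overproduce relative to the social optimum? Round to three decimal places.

Market equilibrium (private): 10.983 + 1.043x = 135.286 - 0.508x → x_m = 80.1438.
Social marginal cost = private MC + MEC = 13.698 + 1.674x.
Set SMC = demand: 13.698 + 1.674x = 135.286 - 0.508x → x* = 55.7232.
Gap = |80.1438 − 55.7232| = 24.4206.

24.421 units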